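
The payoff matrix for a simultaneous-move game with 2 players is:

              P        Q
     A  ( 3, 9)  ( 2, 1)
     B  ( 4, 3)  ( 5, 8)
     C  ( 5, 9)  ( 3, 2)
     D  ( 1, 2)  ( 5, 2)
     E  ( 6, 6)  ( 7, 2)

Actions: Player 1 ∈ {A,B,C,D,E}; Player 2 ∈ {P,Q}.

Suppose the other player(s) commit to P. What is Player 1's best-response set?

P1 best: {E}

u_1(A vs P) = 3
u_1(B vs P) = 4
u_1(C vs P) = 5
u_1(D vs P) = 1
u_1(E vs P) = 6
max payoff 6 at {E}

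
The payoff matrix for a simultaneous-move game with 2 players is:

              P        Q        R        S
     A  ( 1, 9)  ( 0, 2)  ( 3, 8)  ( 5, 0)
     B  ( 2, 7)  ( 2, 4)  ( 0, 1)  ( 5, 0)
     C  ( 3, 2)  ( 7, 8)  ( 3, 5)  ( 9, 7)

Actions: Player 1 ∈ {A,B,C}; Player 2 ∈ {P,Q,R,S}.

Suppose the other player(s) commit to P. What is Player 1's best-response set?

u_1(A vs P) = 1
u_1(B vs P) = 2
u_1(C vs P) = 3
max payoff 3 at {C}

argmax u_1 = {C}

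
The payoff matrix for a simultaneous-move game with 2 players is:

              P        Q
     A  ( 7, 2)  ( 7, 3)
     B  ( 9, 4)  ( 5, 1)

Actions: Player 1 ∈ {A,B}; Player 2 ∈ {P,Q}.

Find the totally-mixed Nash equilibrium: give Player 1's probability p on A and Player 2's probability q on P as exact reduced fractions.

(p,q) = (3/4, 1/2)

P1 indiff ⇒ q·7+(1-q)·7 = q·9+(1-q)·5 ⇒ q(-2) = (1-q)(-2) ⇒ q = 1/2
P2 indiff ⇒ p·2+(1-p)·4 = p·3+(1-p)·1 ⇒ p(-1) = (1-p)(-3) ⇒ p = 3/4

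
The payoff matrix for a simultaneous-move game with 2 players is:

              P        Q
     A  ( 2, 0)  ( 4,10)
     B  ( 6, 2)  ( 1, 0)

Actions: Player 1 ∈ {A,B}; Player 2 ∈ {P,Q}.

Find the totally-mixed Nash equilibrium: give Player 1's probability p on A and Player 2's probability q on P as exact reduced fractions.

(p,q) = (1/6, 3/7)

P1 indiff ⇒ q·2+(1-q)·4 = q·6+(1-q)·1 ⇒ q(-4) = (1-q)(-3) ⇒ q = 3/7
P2 indiff ⇒ p·0+(1-p)·2 = p·10+(1-p)·0 ⇒ p(-10) = (1-p)(-2) ⇒ p = 1/6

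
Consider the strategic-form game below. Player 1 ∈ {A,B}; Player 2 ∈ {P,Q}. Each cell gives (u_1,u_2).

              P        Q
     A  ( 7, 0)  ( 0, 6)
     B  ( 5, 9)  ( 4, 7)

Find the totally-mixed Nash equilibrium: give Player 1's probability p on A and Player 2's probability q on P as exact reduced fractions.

P1 indiff ⇒ q·7+(1-q)·0 = q·5+(1-q)·4 ⇒ q(2) = (1-q)(4) ⇒ q = 2/3
P2 indiff ⇒ p·0+(1-p)·9 = p·6+(1-p)·7 ⇒ p(-6) = (1-p)(-2) ⇒ p = 1/4

p=1/4, q=2/3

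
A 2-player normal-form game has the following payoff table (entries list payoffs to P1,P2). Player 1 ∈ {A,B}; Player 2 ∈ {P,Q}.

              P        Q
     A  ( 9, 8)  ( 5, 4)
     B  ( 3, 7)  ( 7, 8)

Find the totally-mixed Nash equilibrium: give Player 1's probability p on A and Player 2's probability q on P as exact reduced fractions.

P1 indiff ⇒ q·9+(1-q)·5 = q·3+(1-q)·7 ⇒ q(6) = (1-q)(2) ⇒ q = 1/4
P2 indiff ⇒ p·8+(1-p)·7 = p·4+(1-p)·8 ⇒ p(4) = (1-p)(1) ⇒ p = 1/5

p=1/5, q=1/4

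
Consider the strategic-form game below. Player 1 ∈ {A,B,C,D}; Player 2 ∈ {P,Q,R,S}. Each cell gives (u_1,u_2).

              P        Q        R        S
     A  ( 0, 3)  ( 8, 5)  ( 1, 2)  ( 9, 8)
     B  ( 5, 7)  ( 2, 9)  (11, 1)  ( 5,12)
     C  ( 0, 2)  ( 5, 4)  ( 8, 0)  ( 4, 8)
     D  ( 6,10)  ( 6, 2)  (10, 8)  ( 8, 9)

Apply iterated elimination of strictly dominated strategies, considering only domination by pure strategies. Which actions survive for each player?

Survivors P1:{A,D} P2:{P,S}

P1 drop C (D beats it: P:6>0 Q:6>5 R:10>8 S:8>4)
P2 drop Q (S beats it: A:8>5 B:12>9 D:9>2)
P2 drop R (P beats it: A:3>2 B:7>1 D:10>8)
P1 drop B (D beats it: P:6>5 S:8>5)
P1→{A,D} P2→{P,S}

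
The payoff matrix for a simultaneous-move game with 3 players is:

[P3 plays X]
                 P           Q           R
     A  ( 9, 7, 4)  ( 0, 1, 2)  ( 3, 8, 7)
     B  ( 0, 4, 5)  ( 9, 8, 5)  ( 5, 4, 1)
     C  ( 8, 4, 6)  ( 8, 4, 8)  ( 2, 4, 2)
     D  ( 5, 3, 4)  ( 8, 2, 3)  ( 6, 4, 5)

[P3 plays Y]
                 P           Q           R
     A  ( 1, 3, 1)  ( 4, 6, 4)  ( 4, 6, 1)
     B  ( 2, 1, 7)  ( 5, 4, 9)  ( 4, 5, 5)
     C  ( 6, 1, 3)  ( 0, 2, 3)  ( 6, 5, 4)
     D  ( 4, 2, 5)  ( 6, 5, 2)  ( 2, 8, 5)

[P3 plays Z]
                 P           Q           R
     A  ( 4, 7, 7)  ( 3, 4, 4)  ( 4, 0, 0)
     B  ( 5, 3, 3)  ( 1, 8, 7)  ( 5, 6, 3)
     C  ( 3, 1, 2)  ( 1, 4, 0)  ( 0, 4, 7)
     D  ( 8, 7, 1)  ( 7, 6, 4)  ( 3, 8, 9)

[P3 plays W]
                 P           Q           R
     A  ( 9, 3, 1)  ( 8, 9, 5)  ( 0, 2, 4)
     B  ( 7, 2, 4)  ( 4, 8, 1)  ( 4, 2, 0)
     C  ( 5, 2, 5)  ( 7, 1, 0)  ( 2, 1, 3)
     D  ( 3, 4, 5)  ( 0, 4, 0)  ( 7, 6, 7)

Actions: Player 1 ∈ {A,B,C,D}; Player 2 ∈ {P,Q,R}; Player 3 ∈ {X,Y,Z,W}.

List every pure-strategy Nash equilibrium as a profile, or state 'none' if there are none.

(A,P,X): not NE [P2→R gives 8>7; P3→Z gives 7>4]
(A,P,Y): not NE [P1→C gives 6>1; P2→R gives 6>3; P3→Z gives 7>1]
(A,P,Z): not NE [P1→D gives 8>4]
(A,P,W): not NE [P2→Q gives 9>3; P3→Z gives 7>1]
(A,Q,X): not NE [P1→B gives 9>0; P2→R gives 8>1; P3→W gives 5>2]
(A,Q,Y): not NE [P1→D gives 6>4; P3→W gives 5>4]
(A,Q,Z): not NE [P1→D gives 7>3; P2→P gives 7>4; P3→W gives 5>4]
(A,Q,W): NE
(A,R,X): not NE [P1→D gives 6>3]
(A,R,Y): not NE [P1→C gives 6>4; P3→X gives 7>1]
(A,R,Z): not NE [P1→B gives 5>4; P2→P gives 7>0; P3→X gives 7>0]
(A,R,W): not NE [P1→D gives 7>0; P2→Q gives 9>2; P3→X gives 7>4]
(B,P,X): not NE [P1→A gives 9>0; P2→Q gives 8>4; P3→Y gives 7>5]
(B,P,Y): not NE [P1→C gives 6>2; P2→R gives 5>1]
(B,P,Z): not NE [P1→D gives 8>5; P2→Q gives 8>3; P3→Y gives 7>3]
(B,P,W): not NE [P1→A gives 9>7; P2→Q gives 8>2; P3→Y gives 7>4]
(B,Q,X): not NE [P3→Y gives 9>5]
(B,Q,Y): not NE [P1→D gives 6>5; P2→R gives 5>4]
(B,Q,Z): not NE [P1→D gives 7>1; P3→Y gives 9>7]
(B,Q,W): not NE [P1→A gives 8>4; P3→Y gives 9>1]
(B,R,X): not NE [P1→D gives 6>5; P2→Q gives 8>4; P3→Y gives 5>1]
(B,R,Y): not NE [P1→C gives 6>4]
(B,R,Z): not NE [P2→Q gives 8>6; P3→Y gives 5>3]
(B,R,W): not NE [P1→D gives 7>4; P2→Q gives 8>2; P3→Y gives 5>0]
(C,P,X): not NE [P1→A gives 9>8]
(C,P,Y): not NE [P2→R gives 5>1; P3→X gives 6>3]
(C,P,Z): not NE [P1→D gives 8>3; P2→R gives 4>1; P3→X gives 6>2]
(C,P,W): not NE [P1→A gives 9>5; P3→X gives 6>5]
(C,Q,X): not NE [P1→B gives 9>8]
(C,Q,Y): not NE [P1→D gives 6>0; P2→R gives 5>2; P3→X gives 8>3]
(C,Q,Z): not NE [P1→D gives 7>1; P3→X gives 8>0]
(C,Q,W): not NE [P1→A gives 8>7; P2→P gives 2>1; P3→X gives 8>0]
(C,R,X): not NE [P1→D gives 6>2; P3→Z gives 7>2]
(C,R,Y): not NE [P3→Z gives 7>4]
(C,R,Z): not NE [P1→B gives 5>0]
(C,R,W): not NE [P1→D gives 7>2; P2→P gives 2>1; P3→Z gives 7>3]
(D,P,X): not NE [P1→A gives 9>5; P2→R gives 4>3; P3→W gives 5>4]
(D,P,Y): not NE [P1→C gives 6>4; P2→R gives 8>2]
(D,P,Z): not NE [P2→R gives 8>7; P3→W gives 5>1]
(D,P,W): not NE [P1→A gives 9>3; P2→R gives 6>4]
(D,Q,X): not NE [P1→B gives 9>8; P2→R gives 4>2; P3→Z gives 4>3]
(D,Q,Y): not NE [P2→R gives 8>5; P3→Z gives 4>2]
(D,Q,Z): not NE [P2→R gives 8>6]
(D,Q,W): not NE [P1→A gives 8>0; P2→R gives 6>4; P3→Z gives 4>0]
(D,R,X): not NE [P3→Z gives 9>5]
(D,R,Y): not NE [P1→C gives 6>2; P3→Z gives 9>5]
(D,R,Z): not NE [P1→B gives 5>3]
(D,R,W): not NE [P3→Z gives 9>7]

Nash profiles: (A,Q,W)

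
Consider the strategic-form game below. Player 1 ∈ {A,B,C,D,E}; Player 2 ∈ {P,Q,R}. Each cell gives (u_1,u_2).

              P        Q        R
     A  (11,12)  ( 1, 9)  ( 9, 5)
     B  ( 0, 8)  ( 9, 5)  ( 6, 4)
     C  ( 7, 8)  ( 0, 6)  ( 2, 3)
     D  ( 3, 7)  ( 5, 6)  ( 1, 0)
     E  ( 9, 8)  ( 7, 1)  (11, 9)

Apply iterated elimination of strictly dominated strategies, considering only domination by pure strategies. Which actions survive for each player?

P1 drop C (A beats it: P:11>7 Q:1>0 R:9>2)
P1 drop D (E beats it: P:9>3 Q:7>5 R:11>1)
P2 drop Q (P beats it: A:12>9 B:8>5 E:8>1)
P1 drop B (A beats it: P:11>0 R:9>6)
P1→{A,E} P2→{P,R}

IESDS → P1:{A,E} P2:{P,R}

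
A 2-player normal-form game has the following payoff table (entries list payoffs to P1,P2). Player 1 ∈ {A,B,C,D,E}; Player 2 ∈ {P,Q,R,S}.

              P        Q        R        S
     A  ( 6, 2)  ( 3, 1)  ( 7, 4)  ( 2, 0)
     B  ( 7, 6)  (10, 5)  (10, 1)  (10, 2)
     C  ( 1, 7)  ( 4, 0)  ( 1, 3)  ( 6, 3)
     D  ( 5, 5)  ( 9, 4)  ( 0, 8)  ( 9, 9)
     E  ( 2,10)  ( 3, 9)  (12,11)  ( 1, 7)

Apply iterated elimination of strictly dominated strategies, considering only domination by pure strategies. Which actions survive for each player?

Remaining: P1:{B,E} P2:{P,R}

P1 drop A (B beats it: P:7>6 Q:10>3 R:10>7 S:10>2)
P1 drop C (B beats it: P:7>1 Q:10>4 R:10>1 S:10>6)
P1 drop D (B beats it: P:7>5 Q:10>9 R:10>0 S:10>9)
P2 drop Q (P beats it: B:6>5 E:10>9)
P2 drop S (P beats it: B:6>2 E:10>7)
P1→{B,E} P2→{P,R}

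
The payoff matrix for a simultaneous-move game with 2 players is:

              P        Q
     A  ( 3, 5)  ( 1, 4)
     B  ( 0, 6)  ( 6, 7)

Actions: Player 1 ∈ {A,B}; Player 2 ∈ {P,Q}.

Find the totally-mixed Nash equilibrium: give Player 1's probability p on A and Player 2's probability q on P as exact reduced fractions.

(p,q) = (1/2, 5/8)

P1 indiff ⇒ q·3+(1-q)·1 = q·0+(1-q)·6 ⇒ q(3) = (1-q)(5) ⇒ q = 5/8
P2 indiff ⇒ p·5+(1-p)·6 = p·4+(1-p)·7 ⇒ p(1) = (1-p)(1) ⇒ p = 1/2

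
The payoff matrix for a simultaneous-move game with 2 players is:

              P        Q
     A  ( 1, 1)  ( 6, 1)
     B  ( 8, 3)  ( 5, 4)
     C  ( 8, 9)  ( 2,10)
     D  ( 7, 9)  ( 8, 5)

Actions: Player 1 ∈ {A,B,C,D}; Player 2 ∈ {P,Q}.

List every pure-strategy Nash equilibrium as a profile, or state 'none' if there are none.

(A,P): not NE [P1→C gives 8>1]
(A,Q): not NE [P1→D gives 8>6]
(B,P): not NE [P2→Q gives 4>3]
(B,Q): not NE [P1→D gives 8>5]
(C,P): not NE [P2→Q gives 10>9]
(C,Q): not NE [P1→D gives 8>2]
(D,P): not NE [P1→C gives 8>7]
(D,Q): not NE [P2→P gives 9>5]

Equilibria: none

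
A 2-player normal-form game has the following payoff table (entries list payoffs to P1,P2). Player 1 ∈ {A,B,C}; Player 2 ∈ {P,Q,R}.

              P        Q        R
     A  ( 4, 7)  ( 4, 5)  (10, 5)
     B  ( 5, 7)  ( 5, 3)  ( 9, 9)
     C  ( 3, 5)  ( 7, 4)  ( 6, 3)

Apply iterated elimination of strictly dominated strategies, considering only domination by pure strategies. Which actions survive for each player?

P2 drop Q (P beats it: A:7>5 B:7>3 C:5>4)
P1 drop C (A beats it: P:4>3 R:10>6)
P1→{A,B} P2→{P,R}

IESDS → P1:{A,B} P2:{P,R}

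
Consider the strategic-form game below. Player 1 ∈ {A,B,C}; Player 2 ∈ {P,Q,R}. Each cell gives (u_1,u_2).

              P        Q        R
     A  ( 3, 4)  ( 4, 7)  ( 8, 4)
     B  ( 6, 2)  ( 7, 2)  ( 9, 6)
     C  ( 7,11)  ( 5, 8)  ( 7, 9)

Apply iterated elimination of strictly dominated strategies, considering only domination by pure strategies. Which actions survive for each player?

Remaining: P1:{B,C} P2:{P,R}

P1 drop A (B beats it: P:6>3 Q:7>4 R:9>8)
P2 drop Q (R beats it: B:6>2 C:9>8)
P1→{B,C} P2→{P,R}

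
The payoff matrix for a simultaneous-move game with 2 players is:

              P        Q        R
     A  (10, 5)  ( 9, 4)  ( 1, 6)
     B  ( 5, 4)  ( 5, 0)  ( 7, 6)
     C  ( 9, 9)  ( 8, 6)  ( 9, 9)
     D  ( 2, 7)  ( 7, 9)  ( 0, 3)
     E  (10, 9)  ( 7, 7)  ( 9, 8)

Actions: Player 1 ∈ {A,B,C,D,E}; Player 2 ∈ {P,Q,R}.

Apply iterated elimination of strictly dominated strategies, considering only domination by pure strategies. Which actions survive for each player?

Survivors P1:{A,C,E} P2:{P,R}

P1 drop B (C beats it: P:9>5 Q:8>5 R:9>7)
P1 drop D (A beats it: P:10>2 Q:9>7 R:1>0)
P2 drop Q (P beats it: A:5>4 C:9>6 E:9>7)
P1→{A,C,E} P2→{P,R}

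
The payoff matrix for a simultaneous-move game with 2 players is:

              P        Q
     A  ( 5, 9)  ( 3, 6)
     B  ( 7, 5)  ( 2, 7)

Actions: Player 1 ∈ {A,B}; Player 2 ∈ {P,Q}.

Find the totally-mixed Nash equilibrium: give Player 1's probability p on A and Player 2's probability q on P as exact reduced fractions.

P1 indiff ⇒ q·5+(1-q)·3 = q·7+(1-q)·2 ⇒ q(-2) = (1-q)(-1) ⇒ q = 1/3
P2 indiff ⇒ p·9+(1-p)·5 = p·6+(1-p)·7 ⇒ p(3) = (1-p)(2) ⇒ p = 2/5

p=2/5, q=1/3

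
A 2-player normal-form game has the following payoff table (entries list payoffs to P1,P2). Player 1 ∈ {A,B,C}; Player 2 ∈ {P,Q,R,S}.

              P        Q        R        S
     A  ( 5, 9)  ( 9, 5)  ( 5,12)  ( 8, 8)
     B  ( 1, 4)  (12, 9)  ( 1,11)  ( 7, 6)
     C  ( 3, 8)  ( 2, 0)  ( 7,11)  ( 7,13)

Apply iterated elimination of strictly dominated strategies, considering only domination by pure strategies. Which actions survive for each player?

Remaining: P1:{A,C} P2:{R,S}

P2 drop P (R beats it: A:12>9 B:11>4 C:11>8)
P2 drop Q (R beats it: A:12>5 B:11>9 C:11>0)
P1 drop B (A beats it: R:5>1 S:8>7)
P1→{A,C} P2→{R,S}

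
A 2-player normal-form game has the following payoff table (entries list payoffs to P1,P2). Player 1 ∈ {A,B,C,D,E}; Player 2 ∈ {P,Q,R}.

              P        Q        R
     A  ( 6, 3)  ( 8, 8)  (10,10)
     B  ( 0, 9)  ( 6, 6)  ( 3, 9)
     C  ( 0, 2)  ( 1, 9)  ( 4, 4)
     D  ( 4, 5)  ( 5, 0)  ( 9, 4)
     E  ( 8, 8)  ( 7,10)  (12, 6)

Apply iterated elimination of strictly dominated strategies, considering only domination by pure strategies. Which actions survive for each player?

IESDS → P1:{A,E} P2:{Q,R}

P1 drop B (A beats it: P:6>0 Q:8>6 R:10>3)
P1 drop C (A beats it: P:6>0 Q:8>1 R:10>4)
P1 drop D (A beats it: P:6>4 Q:8>5 R:10>9)
P2 drop P (Q beats it: A:8>3 E:10>8)
P1→{A,E} P2→{Q,R}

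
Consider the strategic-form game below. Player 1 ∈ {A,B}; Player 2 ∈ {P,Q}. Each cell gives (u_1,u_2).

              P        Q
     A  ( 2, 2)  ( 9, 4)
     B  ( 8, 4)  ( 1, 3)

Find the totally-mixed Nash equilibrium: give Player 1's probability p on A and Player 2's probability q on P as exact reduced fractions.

P1 mixes 1/3 on A; P2 mixes 4/7 on P

P1 indiff ⇒ q·2+(1-q)·9 = q·8+(1-q)·1 ⇒ q(-6) = (1-q)(-8) ⇒ q = 4/7
P2 indiff ⇒ p·2+(1-p)·4 = p·4+(1-p)·3 ⇒ p(-2) = (1-p)(-1) ⇒ p = 1/3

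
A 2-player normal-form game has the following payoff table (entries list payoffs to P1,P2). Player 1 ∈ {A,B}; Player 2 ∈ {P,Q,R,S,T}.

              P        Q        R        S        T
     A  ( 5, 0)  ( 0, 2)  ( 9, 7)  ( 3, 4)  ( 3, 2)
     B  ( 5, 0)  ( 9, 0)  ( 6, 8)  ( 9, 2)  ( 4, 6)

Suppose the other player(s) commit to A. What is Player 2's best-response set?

BR_2 = {R}

u_2(P vs A) = 0
u_2(Q vs A) = 2
u_2(R vs A) = 7
u_2(S vs A) = 4
u_2(T vs A) = 2
max payoff 7 at {R}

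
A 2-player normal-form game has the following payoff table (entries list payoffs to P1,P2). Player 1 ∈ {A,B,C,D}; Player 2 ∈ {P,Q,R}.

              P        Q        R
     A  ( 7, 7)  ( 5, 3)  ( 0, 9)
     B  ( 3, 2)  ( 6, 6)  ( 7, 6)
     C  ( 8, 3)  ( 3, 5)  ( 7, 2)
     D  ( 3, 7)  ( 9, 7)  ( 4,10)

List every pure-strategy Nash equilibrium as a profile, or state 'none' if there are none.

(A,P): not NE [P1→C gives 8>7; P2→R gives 9>7]
(A,Q): not NE [P1→D gives 9>5; P2→R gives 9>3]
(A,R): not NE [P1→C gives 7>0]
(B,P): not NE [P1→C gives 8>3; P2→R gives 6>2]
(B,Q): not NE [P1→D gives 9>6]
(B,R): NE
(C,P): not NE [P2→Q gives 5>3]
(C,Q): not NE [P1→D gives 9>3]
(C,R): not NE [P2→Q gives 5>2]
(D,P): not NE [P1→C gives 8>3; P2→R gives 10>7]
(D,Q): not NE [P2→R gives 10>7]
(D,R): not NE [P1→C gives 7>4]

Nash profiles: (B,R)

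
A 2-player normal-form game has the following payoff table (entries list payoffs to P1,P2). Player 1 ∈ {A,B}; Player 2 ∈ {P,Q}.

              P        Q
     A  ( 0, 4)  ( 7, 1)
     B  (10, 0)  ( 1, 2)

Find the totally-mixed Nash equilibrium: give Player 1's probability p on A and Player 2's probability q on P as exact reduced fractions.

P1 mixes 2/5 on A; P2 mixes 3/8 on P

P1 indiff ⇒ q·0+(1-q)·7 = q·10+(1-q)·1 ⇒ q(-10) = (1-q)(-6) ⇒ q = 3/8
P2 indiff ⇒ p·4+(1-p)·0 = p·1+(1-p)·2 ⇒ p(3) = (1-p)(2) ⇒ p = 2/5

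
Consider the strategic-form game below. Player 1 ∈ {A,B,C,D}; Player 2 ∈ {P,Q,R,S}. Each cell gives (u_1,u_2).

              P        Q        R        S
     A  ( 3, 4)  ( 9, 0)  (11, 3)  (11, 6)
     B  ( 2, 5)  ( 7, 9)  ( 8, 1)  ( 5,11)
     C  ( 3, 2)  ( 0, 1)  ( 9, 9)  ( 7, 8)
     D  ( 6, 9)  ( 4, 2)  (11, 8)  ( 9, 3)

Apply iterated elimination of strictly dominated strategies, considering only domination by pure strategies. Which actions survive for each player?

P1 drop B (A beats it: P:3>2 Q:9>7 R:11>8 S:11>5)
P1 drop C (D beats it: P:6>3 Q:4>0 R:11>9 S:9>7)
P2 drop Q (P beats it: A:4>0 D:9>2)
P2 drop R (P beats it: A:4>3 D:9>8)
P1→{A,D} P2→{P,S}

IESDS → P1:{A,D} P2:{P,S}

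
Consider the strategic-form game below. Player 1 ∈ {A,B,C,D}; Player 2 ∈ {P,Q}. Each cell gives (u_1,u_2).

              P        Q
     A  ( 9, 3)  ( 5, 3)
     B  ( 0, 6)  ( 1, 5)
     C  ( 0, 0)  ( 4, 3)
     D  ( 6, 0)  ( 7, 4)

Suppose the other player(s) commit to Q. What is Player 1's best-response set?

BR_1 = {D}

u_1(A vs Q) = 5
u_1(B vs Q) = 1
u_1(C vs Q) = 4
u_1(D vs Q) = 7
max payoff 7 at {D}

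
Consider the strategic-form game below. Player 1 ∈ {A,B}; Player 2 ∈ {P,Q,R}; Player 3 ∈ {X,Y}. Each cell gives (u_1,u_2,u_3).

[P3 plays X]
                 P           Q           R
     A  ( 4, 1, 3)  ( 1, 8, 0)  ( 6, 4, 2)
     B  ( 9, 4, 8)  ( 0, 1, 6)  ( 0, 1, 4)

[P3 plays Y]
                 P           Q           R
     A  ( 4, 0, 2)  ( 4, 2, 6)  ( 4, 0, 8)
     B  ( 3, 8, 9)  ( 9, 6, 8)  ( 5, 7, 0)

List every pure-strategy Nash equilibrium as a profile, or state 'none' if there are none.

Equilibria: none

(A,P,X): not NE [P1→B gives 9>4; P2→Q gives 8>1]
(A,P,Y): not NE [P2→Q gives 2>0; P3→X gives 3>2]
(A,Q,X): not NE [P3→Y gives 6>0]
(A,Q,Y): not NE [P1→B gives 9>4]
(A,R,X): not NE [P2→Q gives 8>4; P3→Y gives 8>2]
(A,R,Y): not NE [P1→B gives 5>4; P2→Q gives 2>0]
(B,P,X): not NE [P3→Y gives 9>8]
(B,P,Y): not NE [P1→A gives 4>3]
(B,Q,X): not NE [P1→A gives 1>0; P2→P gives 4>1; P3→Y gives 8>6]
(B,Q,Y): not NE [P2→P gives 8>6]
(B,R,X): not NE [P1→A gives 6>0; P2→P gives 4>1]
(B,R,Y): not NE [P2→P gives 8>7; P3→X gives 4>0]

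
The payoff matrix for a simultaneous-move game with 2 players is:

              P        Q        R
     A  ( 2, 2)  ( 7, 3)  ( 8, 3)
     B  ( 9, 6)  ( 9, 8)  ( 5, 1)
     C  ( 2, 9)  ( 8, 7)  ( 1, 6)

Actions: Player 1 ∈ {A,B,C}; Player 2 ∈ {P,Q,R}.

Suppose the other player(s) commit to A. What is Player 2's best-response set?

BR_2 = {Q,R}

u_2(P vs A) = 2
u_2(Q vs A) = 3
u_2(R vs A) = 3
max payoff 3 at {Q,R}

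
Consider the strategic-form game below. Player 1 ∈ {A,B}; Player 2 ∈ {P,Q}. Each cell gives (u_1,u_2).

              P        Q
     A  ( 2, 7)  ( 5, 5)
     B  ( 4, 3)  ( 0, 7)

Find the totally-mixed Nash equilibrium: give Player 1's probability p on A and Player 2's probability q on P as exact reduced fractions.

p=2/3, q=5/7

P1 indiff ⇒ q·2+(1-q)·5 = q·4+(1-q)·0 ⇒ q(-2) = (1-q)(-5) ⇒ q = 5/7
P2 indiff ⇒ p·7+(1-p)·3 = p·5+(1-p)·7 ⇒ p(2) = (1-p)(4) ⇒ p = 2/3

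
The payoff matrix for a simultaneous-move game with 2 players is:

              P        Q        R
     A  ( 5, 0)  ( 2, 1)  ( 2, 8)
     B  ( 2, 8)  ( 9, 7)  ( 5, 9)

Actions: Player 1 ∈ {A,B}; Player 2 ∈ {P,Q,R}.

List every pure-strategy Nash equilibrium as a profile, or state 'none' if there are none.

(A,P): not NE [P2→R gives 8>0]
(A,Q): not NE [P1→B gives 9>2; P2→R gives 8>1]
(A,R): not NE [P1→B gives 5>2]
(B,P): not NE [P1→A gives 5>2; P2→R gives 9>8]
(B,Q): not NE [P2→R gives 9>7]
(B,R): NE

PSNE = {(B,R)}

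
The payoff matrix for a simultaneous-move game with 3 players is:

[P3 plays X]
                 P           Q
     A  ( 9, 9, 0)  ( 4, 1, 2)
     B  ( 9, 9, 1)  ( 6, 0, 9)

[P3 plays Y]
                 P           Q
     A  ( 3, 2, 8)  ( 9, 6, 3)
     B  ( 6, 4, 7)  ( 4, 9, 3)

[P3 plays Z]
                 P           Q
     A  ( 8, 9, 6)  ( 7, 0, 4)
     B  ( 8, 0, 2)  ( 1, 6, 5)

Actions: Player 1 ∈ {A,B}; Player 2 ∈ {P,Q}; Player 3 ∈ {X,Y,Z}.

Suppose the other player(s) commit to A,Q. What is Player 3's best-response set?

u_3(X vs A,Q) = 2
u_3(Y vs A,Q) = 3
u_3(Z vs A,Q) = 4
max payoff 4 at {Z}

P3 best: {Z}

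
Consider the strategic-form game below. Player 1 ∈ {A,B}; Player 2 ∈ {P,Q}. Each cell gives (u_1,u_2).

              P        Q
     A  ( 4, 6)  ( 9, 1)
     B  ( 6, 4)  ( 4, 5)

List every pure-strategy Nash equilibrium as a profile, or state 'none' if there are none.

PSNE: ∅

(A,P): not NE [P1→B gives 6>4]
(A,Q): not NE [P2→P gives 6>1]
(B,P): not NE [P2→Q gives 5>4]
(B,Q): not NE [P1→A gives 9>4]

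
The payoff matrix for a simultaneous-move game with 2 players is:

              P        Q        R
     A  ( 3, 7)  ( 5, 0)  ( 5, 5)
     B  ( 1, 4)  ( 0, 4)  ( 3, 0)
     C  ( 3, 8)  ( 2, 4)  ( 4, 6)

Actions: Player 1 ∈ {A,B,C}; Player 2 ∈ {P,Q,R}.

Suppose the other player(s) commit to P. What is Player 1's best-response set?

P1 best: {A,C}

u_1(A vs P) = 3
u_1(B vs P) = 1
u_1(C vs P) = 3
max payoff 3 at {A,C}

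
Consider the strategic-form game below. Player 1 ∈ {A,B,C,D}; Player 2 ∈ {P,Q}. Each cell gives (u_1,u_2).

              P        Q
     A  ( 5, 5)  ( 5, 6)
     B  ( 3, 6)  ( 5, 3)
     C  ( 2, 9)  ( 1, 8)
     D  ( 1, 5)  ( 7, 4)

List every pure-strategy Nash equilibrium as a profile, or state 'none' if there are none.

(A,P): not NE [P2→Q gives 6>5]
(A,Q): not NE [P1→D gives 7>5]
(B,P): not NE [P1→A gives 5>3]
(B,Q): not NE [P1→D gives 7>5; P2→P gives 6>3]
(C,P): not NE [P1→A gives 5>2]
(C,Q): not NE [P1→D gives 7>1; P2→P gives 9>8]
(D,P): not NE [P1→A gives 5>1]
(D,Q): not NE [P2→P gives 5>4]

PSNE: ∅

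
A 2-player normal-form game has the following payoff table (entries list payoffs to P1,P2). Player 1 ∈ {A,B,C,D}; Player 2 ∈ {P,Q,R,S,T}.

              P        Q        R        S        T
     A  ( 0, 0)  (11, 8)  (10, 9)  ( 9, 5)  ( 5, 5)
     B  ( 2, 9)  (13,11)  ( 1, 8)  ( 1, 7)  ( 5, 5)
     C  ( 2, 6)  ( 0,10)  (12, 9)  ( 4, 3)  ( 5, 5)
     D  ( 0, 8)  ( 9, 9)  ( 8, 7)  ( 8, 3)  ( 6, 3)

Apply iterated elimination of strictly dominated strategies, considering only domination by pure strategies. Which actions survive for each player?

Survivors P1:{A,B,C} P2:{Q,R}

P2 drop P (Q beats it: A:8>0 B:11>9 C:10>6 D:9>8)
P2 drop S (Q beats it: A:8>5 B:11>7 C:10>3 D:9>3)
P2 drop T (Q beats it: A:8>5 B:11>5 C:10>5 D:9>3)
P1 drop D (A beats it: Q:11>9 R:10>8)
P1→{A,B,C} P2→{Q,R}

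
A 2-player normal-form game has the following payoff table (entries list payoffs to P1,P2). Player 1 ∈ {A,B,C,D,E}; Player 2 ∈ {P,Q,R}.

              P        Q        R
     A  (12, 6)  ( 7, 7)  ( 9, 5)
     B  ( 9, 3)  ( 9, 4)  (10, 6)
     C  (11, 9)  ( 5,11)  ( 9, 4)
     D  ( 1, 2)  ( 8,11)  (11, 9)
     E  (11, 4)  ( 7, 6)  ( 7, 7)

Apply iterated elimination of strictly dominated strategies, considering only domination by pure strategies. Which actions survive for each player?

Survivors P1:{B,D} P2:{Q,R}

P2 drop P (Q beats it: A:7>6 B:4>3 C:11>9 D:11>2 E:6>4)
P1 drop A (B beats it: Q:9>7 R:10>9)
P1 drop C (B beats it: Q:9>5 R:10>9)
P1 drop E (B beats it: Q:9>7 R:10>7)
P1→{B,D} P2→{Q,R}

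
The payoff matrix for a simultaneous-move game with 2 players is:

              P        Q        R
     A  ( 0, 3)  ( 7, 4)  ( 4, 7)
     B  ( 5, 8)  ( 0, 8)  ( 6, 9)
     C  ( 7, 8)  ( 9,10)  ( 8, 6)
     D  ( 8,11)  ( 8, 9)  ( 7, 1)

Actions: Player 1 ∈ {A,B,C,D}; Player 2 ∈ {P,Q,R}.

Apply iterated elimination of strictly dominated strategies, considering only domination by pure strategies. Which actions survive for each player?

P1 drop A (C beats it: P:7>0 Q:9>7 R:8>4)
P1 drop B (C beats it: P:7>5 Q:9>0 R:8>6)
P2 drop R (P beats it: C:8>6 D:11>1)
P1→{C,D} P2→{P,Q}

Remaining: P1:{C,D} P2:{P,Q}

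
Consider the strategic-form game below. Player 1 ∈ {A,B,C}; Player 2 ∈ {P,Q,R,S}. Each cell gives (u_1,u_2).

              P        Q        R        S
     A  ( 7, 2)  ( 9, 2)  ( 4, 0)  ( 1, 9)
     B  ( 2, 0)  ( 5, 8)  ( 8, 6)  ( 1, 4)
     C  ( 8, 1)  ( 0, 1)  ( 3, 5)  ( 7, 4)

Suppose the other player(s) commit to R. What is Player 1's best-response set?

u_1(A vs R) = 4
u_1(B vs R) = 8
u_1(C vs R) = 3
max payoff 8 at {B}

P1 best: {B}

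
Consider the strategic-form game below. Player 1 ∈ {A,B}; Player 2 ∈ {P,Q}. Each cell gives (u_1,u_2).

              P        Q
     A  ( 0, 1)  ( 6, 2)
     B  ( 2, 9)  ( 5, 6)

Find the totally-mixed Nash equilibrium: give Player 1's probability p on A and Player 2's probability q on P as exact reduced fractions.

P1 mixes 3/4 on A; P2 mixes 1/3 on P

P1 indiff ⇒ q·0+(1-q)·6 = q·2+(1-q)·5 ⇒ q(-2) = (1-q)(-1) ⇒ q = 1/3
P2 indiff ⇒ p·1+(1-p)·9 = p·2+(1-p)·6 ⇒ p(-1) = (1-p)(-3) ⇒ p = 3/4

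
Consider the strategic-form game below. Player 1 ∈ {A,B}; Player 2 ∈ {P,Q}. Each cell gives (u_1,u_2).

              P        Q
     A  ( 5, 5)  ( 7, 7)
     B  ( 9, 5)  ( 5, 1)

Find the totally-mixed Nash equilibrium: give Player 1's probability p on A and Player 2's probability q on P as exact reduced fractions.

P1 indiff ⇒ q·5+(1-q)·7 = q·9+(1-q)·5 ⇒ q(-4) = (1-q)(-2) ⇒ q = 1/3
P2 indiff ⇒ p·5+(1-p)·5 = p·7+(1-p)·1 ⇒ p(-2) = (1-p)(-4) ⇒ p = 2/3

(p,q) = (2/3, 1/3)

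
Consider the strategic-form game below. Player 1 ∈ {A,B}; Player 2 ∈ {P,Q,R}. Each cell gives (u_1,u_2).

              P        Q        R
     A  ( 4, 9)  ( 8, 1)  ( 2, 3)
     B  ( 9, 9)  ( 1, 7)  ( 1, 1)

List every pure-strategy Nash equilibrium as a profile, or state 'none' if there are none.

(A,P): not NE [P1→B gives 9>4]
(A,Q): not NE [P2→P gives 9>1]
(A,R): not NE [P2→P gives 9>3]
(B,P): NE
(B,Q): not NE [P1→A gives 8>1; P2→P gives 9>7]
(B,R): not NE [P1→A gives 2>1; P2→P gives 9>1]

Nash profiles: (B,P)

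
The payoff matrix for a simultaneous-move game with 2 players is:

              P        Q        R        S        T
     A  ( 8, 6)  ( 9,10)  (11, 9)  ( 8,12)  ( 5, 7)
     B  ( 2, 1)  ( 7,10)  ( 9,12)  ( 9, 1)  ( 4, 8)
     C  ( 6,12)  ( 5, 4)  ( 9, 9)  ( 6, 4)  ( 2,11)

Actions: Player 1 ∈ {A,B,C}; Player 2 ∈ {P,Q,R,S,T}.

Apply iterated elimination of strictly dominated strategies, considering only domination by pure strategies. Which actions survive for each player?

Survivors P1:{A,B} P2:{Q,R,S}

P1 drop C (A beats it: P:8>6 Q:9>5 R:11>9 S:8>6 T:5>2)
P2 drop P (Q beats it: A:10>6 B:10>1)
P2 drop T (Q beats it: A:10>7 B:10>8)
P1→{A,B} P2→{Q,R,S}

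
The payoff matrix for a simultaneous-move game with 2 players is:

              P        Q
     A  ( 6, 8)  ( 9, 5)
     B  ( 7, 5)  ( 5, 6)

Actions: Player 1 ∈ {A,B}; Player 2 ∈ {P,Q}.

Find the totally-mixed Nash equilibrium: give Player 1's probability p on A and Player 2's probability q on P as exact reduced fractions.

(p,q) = (1/4, 4/5)

P1 indiff ⇒ q·6+(1-q)·9 = q·7+(1-q)·5 ⇒ q(-1) = (1-q)(-4) ⇒ q = 4/5
P2 indiff ⇒ p·8+(1-p)·5 = p·5+(1-p)·6 ⇒ p(3) = (1-p)(1) ⇒ p = 1/4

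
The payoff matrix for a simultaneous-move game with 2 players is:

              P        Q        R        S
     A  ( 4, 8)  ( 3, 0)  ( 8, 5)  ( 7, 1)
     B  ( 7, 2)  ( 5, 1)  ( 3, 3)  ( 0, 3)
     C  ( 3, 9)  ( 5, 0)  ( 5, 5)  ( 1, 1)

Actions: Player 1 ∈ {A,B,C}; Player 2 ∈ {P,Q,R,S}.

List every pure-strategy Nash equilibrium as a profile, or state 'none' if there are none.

Equilibria: none

(A,P): not NE [P1→B gives 7>4]
(A,Q): not NE [P1→C gives 5>3; P2→P gives 8>0]
(A,R): not NE [P2→P gives 8>5]
(A,S): not NE [P2→P gives 8>1]
(B,P): not NE [P2→S gives 3>2]
(B,Q): not NE [P2→S gives 3>1]
(B,R): not NE [P1→A gives 8>3]
(B,S): not NE [P1→A gives 7>0]
(C,P): not NE [P1→B gives 7>3]
(C,Q): not NE [P2→P gives 9>0]
(C,R): not NE [P1→A gives 8>5; P2→P gives 9>5]
(C,S): not NE [P1→A gives 7>1; P2→P gives 9>1]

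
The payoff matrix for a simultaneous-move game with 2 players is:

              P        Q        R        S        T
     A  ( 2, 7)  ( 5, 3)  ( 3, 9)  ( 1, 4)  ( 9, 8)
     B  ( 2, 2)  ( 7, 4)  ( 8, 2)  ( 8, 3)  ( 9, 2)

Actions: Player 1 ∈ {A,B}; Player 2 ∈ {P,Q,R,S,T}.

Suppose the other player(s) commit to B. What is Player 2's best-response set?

BR_2 = {Q}

u_2(P vs B) = 2
u_2(Q vs B) = 4
u_2(R vs B) = 2
u_2(S vs B) = 3
u_2(T vs B) = 2
max payoff 4 at {Q}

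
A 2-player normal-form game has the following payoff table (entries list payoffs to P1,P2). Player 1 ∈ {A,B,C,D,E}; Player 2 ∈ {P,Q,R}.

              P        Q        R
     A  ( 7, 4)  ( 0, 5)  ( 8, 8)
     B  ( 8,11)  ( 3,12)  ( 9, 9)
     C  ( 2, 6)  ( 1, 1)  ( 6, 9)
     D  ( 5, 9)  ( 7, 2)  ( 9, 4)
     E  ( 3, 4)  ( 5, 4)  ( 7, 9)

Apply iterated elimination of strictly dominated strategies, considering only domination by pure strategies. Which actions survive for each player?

Survivors P1:{B,D} P2:{P,Q}

P1 drop A (B beats it: P:8>7 Q:3>0 R:9>8)
P1 drop C (B beats it: P:8>2 Q:3>1 R:9>6)
P1 drop E (D beats it: P:5>3 Q:7>5 R:9>7)
P2 drop R (P beats it: B:11>9 D:9>4)
P1→{B,D} P2→{P,Q}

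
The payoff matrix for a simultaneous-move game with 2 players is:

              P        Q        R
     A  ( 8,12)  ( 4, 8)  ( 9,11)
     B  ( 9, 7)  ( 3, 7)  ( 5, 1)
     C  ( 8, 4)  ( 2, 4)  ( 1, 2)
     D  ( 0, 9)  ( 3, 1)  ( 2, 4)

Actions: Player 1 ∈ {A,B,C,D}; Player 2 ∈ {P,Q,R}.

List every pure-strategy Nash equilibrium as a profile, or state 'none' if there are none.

(A,P): not NE [P1→B gives 9>8]
(A,Q): not NE [P2→P gives 12>8]
(A,R): not NE [P2→P gives 12>11]
(B,P): NE
(B,Q): not NE [P1→A gives 4>3]
(B,R): not NE [P1→A gives 9>5; P2→Q gives 7>1]
(C,P): not NE [P1→B gives 9>8]
(C,Q): not NE [P1→A gives 4>2]
(C,R): not NE [P1→A gives 9>1; P2→Q gives 4>2]
(D,P): not NE [P1→B gives 9>0]
(D,Q): not NE [P1→A gives 4>3; P2→P gives 9>1]
(D,R): not NE [P1→A gives 9>2; P2→P gives 9>4]

Nash profiles: (B,P)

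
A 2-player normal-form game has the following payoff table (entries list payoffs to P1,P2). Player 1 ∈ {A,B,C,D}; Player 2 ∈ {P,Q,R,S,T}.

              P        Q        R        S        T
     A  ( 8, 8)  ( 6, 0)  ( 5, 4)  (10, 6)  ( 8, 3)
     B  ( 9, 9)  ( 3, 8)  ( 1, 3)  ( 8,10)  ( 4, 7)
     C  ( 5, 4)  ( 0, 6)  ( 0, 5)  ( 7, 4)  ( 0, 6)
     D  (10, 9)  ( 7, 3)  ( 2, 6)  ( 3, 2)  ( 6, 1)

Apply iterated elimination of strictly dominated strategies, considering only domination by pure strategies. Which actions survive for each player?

P1 drop C (A beats it: P:8>5 Q:6>0 R:5>0 S:10>7 T:8>0)
P2 drop Q (P beats it: A:8>0 B:9>8 D:9>3)
P2 drop R (P beats it: A:8>4 B:9>3 D:9>6)
P2 drop T (P beats it: A:8>3 B:9>7 D:9>1)
P1→{A,B,D} P2→{P,S}

Remaining: P1:{A,B,D} P2:{P,S}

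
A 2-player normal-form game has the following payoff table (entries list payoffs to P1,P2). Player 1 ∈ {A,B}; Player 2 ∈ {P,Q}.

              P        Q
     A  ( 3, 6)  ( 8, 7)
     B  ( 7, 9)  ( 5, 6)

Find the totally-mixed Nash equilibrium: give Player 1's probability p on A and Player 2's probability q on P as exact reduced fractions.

p=3/4, q=3/7

P1 indiff ⇒ q·3+(1-q)·8 = q·7+(1-q)·5 ⇒ q(-4) = (1-q)(-3) ⇒ q = 3/7
P2 indiff ⇒ p·6+(1-p)·9 = p·7+(1-p)·6 ⇒ p(-1) = (1-p)(-3) ⇒ p = 3/4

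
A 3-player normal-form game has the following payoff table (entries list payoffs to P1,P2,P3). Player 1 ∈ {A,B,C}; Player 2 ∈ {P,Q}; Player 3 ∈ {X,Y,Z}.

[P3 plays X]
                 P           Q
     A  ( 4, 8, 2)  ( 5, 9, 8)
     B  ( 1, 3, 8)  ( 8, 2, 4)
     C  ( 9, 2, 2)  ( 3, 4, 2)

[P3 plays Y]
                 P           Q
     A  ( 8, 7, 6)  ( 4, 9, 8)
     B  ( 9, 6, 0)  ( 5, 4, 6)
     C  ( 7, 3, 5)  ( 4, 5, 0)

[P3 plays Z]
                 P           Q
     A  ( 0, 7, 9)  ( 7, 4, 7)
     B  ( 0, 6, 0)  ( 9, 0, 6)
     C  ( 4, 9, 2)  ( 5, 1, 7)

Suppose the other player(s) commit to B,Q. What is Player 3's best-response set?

u_3(X vs B,Q) = 4
u_3(Y vs B,Q) = 6
u_3(Z vs B,Q) = 6
max payoff 6 at {Y,Z}

P3 best: {Y,Z}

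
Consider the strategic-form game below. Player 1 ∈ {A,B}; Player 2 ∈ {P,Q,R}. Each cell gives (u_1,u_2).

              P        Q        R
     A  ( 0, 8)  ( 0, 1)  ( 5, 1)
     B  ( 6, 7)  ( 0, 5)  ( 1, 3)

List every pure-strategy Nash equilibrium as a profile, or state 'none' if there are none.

PSNE = {(B,P)}

(A,P): not NE [P1→B gives 6>0]
(A,Q): not NE [P2→P gives 8>1]
(A,R): not NE [P2→P gives 8>1]
(B,P): NE
(B,Q): not NE [P2→P gives 7>5]
(B,R): not NE [P1→A gives 5>1; P2→P gives 7>3]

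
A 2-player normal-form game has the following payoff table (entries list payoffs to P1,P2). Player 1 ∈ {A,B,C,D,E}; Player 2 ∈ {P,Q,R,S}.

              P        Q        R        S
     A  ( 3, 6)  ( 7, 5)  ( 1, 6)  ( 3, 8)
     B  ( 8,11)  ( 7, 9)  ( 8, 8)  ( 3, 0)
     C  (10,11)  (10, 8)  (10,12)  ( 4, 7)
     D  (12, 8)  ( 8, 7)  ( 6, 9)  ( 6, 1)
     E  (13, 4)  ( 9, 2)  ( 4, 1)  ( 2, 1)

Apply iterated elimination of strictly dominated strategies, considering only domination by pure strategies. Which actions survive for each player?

IESDS → P1:{C,D,E} P2:{P,R}

P1 drop A (C beats it: P:10>3 Q:10>7 R:10>1 S:4>3)
P1 drop B (C beats it: P:10>8 Q:10>7 R:10>8 S:4>3)
P2 drop Q (P beats it: C:11>8 D:8>7 E:4>2)
P2 drop S (P beats it: C:11>7 D:8>1 E:4>1)
P1→{C,D,E} P2→{P,R}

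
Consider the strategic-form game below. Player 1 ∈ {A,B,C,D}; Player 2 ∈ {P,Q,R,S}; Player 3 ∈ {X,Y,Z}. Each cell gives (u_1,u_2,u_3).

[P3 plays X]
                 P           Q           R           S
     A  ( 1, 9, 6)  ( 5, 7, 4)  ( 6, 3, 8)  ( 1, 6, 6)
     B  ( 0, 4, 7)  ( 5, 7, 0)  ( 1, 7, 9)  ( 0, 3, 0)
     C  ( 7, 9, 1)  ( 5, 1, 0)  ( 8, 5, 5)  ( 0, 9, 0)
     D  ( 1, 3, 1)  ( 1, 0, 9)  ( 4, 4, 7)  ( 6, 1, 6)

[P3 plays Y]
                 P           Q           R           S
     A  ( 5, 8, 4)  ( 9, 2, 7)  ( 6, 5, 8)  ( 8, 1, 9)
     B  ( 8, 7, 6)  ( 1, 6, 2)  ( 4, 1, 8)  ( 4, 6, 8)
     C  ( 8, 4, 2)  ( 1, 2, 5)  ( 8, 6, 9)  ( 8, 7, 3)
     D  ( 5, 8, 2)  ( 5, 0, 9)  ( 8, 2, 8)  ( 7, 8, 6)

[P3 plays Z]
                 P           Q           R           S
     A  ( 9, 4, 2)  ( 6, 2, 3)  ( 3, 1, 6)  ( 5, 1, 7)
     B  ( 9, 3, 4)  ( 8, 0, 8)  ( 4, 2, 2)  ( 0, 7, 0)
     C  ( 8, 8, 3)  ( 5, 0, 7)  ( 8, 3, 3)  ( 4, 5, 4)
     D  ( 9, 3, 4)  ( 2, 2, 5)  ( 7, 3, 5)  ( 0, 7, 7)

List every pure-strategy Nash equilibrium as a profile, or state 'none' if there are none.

Equilibria: none

(A,P,X): not NE [P1→C gives 7>1]
(A,P,Y): not NE [P1→C gives 8>5; P3→X gives 6>4]
(A,P,Z): not NE [P3→X gives 6>2]
(A,Q,X): not NE [P2→P gives 9>7; P3→Y gives 7>4]
(A,Q,Y): not NE [P2→P gives 8>2]
(A,Q,Z): not NE [P1→B gives 8>6; P2→P gives 4>2; P3→Y gives 7>3]
(A,R,X): not NE [P1→C gives 8>6; P2→P gives 9>3]
(A,R,Y): not NE [P1→D gives 8>6; P2→P gives 8>5]
(A,R,Z): not NE [P1→C gives 8>3; P2→P gives 4>1; P3→Y gives 8>6]
(A,S,X): not NE [P1→D gives 6>1; P2→P gives 9>6; P3→Y gives 9>6]
(A,S,Y): not NE [P2→P gives 8>1]
(A,S,Z): not NE [P2→P gives 4>1; P3→Y gives 9>7]
(B,P,X): not NE [P1→C gives 7>0; P2→R gives 7>4]
(B,P,Y): not NE [P3→X gives 7>6]
(B,P,Z): not NE [P2→S gives 7>3; P3→X gives 7>4]
(B,Q,X): not NE [P3→Z gives 8>0]
(B,Q,Y): not NE [P1→A gives 9>1; P2→P gives 7>6; P3→Z gives 8>2]
(B,Q,Z): not NE [P2→S gives 7>0]
(B,R,X): not NE [P1→C gives 8>1]
(B,R,Y): not NE [P1→D gives 8>4; P2→P gives 7>1; P3→X gives 9>8]
(B,R,Z): not NE [P1→C gives 8>4; P2→S gives 7>2; P3→X gives 9>2]
(B,S,X): not NE [P1→D gives 6>0; P2→R gives 7>3; P3→Y gives 8>0]
(B,S,Y): not NE [P1→C gives 8>4; P2→P gives 7>6]
(B,S,Z): not NE [P1→A gives 5>0; P3→Y gives 8>0]
(C,P,X): not NE [P3→Z gives 3>1]
(C,P,Y): not NE [P2→S gives 7>4; P3→Z gives 3>2]
(C,P,Z): not NE [P1→D gives 9>8]
(C,Q,X): not NE [P2→S gives 9>1; P3→Z gives 7>0]
(C,Q,Y): not NE [P1→A gives 9>1; P2→S gives 7>2; P3→Z gives 7>5]
(C,Q,Z): not NE [P1→B gives 8>5; P2→P gives 8>0]
(C,R,X): not NE [P2→S gives 9>5; P3→Y gives 9>5]
(C,R,Y): not NE [P2→S gives 7>6]
(C,R,Z): not NE [P2→P gives 8>3; P3→Y gives 9>3]
(C,S,X): not NE [P1→D gives 6>0; P3→Z gives 4>0]
(C,S,Y): not NE [P3→Z gives 4>3]
(C,S,Z): not NE [P1→A gives 5>4; P2→P gives 8>5]
(D,P,X): not NE [P1→C gives 7>1; P2→R gives 4>3; P3→Z gives 4>1]
(D,P,Y): not NE [P1→C gives 8>5; P3→Z gives 4>2]
(D,P,Z): not NE [P2→S gives 7>3]
(D,Q,X): not NE [P1→C gives 5>1; P2→R gives 4>0]
(D,Q,Y): not NE [P1→A gives 9>5; P2→S gives 8>0]
(D,Q,Z): not NE [P1→B gives 8>2; P2→S gives 7>2; P3→Y gives 9>5]
(D,R,X): not NE [P1→C gives 8>4; P3→Y gives 8>7]
(D,R,Y): not NE [P2→S gives 8>2]
(D,R,Z): not NE [P1→C gives 8>7; P2→S gives 7>3; P3→Y gives 8>5]
(D,S,X): not NE [P2→R gives 4>1; P3→Z gives 7>6]
(D,S,Y): not NE [P1→C gives 8>7; P3→Z gives 7>6]
(D,S,Z): not NE [P1→A gives 5>0]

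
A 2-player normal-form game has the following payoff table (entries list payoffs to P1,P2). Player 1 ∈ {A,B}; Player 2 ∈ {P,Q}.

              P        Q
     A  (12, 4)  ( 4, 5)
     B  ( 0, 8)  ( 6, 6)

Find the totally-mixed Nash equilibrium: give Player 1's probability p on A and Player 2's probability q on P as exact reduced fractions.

p=2/3, q=1/7

P1 indiff ⇒ q·12+(1-q)·4 = q·0+(1-q)·6 ⇒ q(12) = (1-q)(2) ⇒ q = 1/7
P2 indiff ⇒ p·4+(1-p)·8 = p·5+(1-p)·6 ⇒ p(-1) = (1-p)(-2) ⇒ p = 2/3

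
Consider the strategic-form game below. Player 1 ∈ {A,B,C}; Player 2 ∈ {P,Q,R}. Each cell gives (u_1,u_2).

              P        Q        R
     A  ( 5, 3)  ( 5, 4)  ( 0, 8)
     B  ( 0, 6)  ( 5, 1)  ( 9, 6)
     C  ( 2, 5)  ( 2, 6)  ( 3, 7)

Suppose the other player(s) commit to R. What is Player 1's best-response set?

u_1(A vs R) = 0
u_1(B vs R) = 9
u_1(C vs R) = 3
max payoff 9 at {B}

P1 best: {B}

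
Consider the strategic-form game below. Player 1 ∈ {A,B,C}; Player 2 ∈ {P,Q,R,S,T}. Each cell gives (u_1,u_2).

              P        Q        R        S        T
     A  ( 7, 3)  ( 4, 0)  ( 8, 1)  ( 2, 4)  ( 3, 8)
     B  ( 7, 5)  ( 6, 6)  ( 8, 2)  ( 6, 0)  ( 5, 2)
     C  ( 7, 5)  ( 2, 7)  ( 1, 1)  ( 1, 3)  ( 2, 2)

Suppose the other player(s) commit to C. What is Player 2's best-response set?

u_2(P vs C) = 5
u_2(Q vs C) = 7
u_2(R vs C) = 1
u_2(S vs C) = 3
u_2(T vs C) = 2
max payoff 7 at {Q}

BR_2 = {Q}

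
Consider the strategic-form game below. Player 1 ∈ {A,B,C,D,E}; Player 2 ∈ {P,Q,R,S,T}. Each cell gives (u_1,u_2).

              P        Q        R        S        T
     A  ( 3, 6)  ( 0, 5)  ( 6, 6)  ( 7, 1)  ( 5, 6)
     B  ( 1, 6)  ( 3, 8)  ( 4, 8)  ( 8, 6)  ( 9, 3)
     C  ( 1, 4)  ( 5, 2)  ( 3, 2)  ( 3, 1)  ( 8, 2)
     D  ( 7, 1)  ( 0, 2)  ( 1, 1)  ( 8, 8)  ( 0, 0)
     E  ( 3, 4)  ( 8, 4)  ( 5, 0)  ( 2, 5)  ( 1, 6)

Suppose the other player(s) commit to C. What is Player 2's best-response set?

u_2(P vs C) = 4
u_2(Q vs C) = 2
u_2(R vs C) = 2
u_2(S vs C) = 1
u_2(T vs C) = 2
max payoff 4 at {P}

BR_2 = {P}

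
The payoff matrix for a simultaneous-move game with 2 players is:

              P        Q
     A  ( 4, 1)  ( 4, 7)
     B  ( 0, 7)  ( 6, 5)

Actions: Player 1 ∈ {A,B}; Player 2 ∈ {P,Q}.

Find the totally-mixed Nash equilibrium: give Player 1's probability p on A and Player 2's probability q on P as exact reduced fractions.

(p,q) = (1/4, 1/3)

P1 indiff ⇒ q·4+(1-q)·4 = q·0+(1-q)·6 ⇒ q(4) = (1-q)(2) ⇒ q = 1/3
P2 indiff ⇒ p·1+(1-p)·7 = p·7+(1-p)·5 ⇒ p(-6) = (1-p)(-2) ⇒ p = 1/4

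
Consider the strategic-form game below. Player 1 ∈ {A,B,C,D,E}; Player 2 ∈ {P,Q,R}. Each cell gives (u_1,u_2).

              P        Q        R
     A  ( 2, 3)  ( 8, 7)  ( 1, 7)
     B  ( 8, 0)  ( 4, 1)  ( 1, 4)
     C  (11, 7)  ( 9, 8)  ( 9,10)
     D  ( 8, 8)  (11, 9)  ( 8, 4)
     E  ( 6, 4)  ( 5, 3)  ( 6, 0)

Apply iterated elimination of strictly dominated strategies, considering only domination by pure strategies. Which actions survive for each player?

Survivors P1:{C,D} P2:{Q,R}

P1 drop A (C beats it: P:11>2 Q:9>8 R:9>1)
P1 drop B (C beats it: P:11>8 Q:9>4 R:9>1)
P1 drop E (C beats it: P:11>6 Q:9>5 R:9>6)
P2 drop P (Q beats it: C:8>7 D:9>8)
P1→{C,D} P2→{Q,R}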